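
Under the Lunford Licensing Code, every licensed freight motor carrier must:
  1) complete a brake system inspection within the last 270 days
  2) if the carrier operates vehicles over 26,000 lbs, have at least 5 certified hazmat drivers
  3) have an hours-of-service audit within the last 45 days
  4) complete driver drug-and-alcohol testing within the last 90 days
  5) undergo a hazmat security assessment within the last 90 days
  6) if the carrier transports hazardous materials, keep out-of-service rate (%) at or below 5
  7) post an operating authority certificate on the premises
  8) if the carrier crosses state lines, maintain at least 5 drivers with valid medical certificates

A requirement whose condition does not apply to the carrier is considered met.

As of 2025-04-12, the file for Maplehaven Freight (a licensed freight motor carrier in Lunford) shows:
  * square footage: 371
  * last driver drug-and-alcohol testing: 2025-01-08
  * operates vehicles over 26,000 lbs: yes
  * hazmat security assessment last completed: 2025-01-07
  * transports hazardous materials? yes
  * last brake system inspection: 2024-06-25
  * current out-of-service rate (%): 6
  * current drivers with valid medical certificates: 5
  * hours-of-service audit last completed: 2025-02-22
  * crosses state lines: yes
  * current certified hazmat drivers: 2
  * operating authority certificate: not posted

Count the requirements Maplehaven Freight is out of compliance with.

1. brake system inspection 291 days ago vs limit 270 → not met
2. condition 'operates vehicles over 26,000 lbs' holds; certified hazmat drivers 2 < 5 → not met
3. hours-of-service audit 49 days ago vs limit 45 → not met
4. driver drug-and-alcohol testing 94 days ago vs limit 90 → not met
5. hazmat security assessment 95 days ago vs limit 90 → not met
6. condition 'transports hazardous materials' holds; out-of-service rate (%) 6 > 5 → not met
7. operating authority certificate absent → not met
8. condition 'crosses state lines' holds; drivers with valid medical certificates 5 ≥ 5 → met
Not met: 7 of 8

7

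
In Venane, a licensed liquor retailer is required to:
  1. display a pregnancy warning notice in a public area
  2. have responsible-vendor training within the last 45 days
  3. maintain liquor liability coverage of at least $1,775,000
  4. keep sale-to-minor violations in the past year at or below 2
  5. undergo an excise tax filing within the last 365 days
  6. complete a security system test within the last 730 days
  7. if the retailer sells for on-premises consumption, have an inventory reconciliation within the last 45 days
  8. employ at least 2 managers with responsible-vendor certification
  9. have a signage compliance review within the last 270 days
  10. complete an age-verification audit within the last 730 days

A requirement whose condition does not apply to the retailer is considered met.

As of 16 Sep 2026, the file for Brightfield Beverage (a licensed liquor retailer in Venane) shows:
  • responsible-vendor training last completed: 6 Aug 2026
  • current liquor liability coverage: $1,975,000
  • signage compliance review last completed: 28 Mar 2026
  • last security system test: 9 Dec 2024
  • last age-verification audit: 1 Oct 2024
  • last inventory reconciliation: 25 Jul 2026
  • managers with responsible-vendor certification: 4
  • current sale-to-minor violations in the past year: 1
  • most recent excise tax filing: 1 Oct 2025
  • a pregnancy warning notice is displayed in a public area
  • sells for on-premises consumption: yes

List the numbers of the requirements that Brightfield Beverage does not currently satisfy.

1. pregnancy warning notice present → met
2. responsible-vendor training 41 days ago vs limit 45 → met
3. liquor liability coverage $1,975,000 ≥ $1,775,000 → met
4. sale-to-minor violations in the past year 1 ≤ 2 → met
5. excise tax filing 350 days ago vs limit 365 → met
6. security system test 646 days ago vs limit 730 → met
7. condition 'sells for on-premises consumption' holds; inventory reconciliation 53 days ago vs limit 45 → not met
8. managers with responsible-vendor certification 4 ≥ 2 → met
9. signage compliance review 172 days ago vs limit 270 → met
10. age-verification audit 715 days ago vs limit 730 → met
Not met: 7

7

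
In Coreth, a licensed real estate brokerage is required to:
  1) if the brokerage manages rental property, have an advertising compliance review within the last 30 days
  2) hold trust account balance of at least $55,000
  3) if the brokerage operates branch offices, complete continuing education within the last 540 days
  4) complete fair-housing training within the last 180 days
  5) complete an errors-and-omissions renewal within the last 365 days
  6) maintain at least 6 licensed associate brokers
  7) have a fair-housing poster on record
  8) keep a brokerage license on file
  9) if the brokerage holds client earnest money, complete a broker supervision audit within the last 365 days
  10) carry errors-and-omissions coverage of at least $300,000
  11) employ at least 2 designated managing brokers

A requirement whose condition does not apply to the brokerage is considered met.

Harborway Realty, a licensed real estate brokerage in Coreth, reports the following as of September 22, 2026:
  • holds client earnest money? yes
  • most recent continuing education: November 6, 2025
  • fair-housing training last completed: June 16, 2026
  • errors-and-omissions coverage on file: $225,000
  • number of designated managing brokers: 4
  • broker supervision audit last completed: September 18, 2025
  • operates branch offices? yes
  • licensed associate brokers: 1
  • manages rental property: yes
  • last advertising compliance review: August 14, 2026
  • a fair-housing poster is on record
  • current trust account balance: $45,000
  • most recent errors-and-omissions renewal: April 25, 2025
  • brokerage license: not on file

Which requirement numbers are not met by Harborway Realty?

1, 2, 5, 6, 8, 9, 10

1. condition 'manages rental property' holds; advertising compliance review 39 days ago vs limit 30 → not met
2. trust account balance $45,000 < $55,000 → not met
3. condition 'operates branch offices' holds; continuing education 320 days ago vs limit 540 → met
4. fair-housing training 98 days ago vs limit 180 → met
5. errors-and-omissions renewal 515 days ago vs limit 365 → not met
6. licensed associate brokers 1 < 6 → not met
7. fair-housing poster present → met
8. brokerage license absent → not met
9. condition 'holds client earnest money' holds; broker supervision audit 369 days ago vs limit 365 → not met
10. errors-and-omissions coverage $225,000 < $300,000 → not met
11. designated managing brokers 4 ≥ 2 → met
Not met: 1, 2, 5, 6, 8, 9, 10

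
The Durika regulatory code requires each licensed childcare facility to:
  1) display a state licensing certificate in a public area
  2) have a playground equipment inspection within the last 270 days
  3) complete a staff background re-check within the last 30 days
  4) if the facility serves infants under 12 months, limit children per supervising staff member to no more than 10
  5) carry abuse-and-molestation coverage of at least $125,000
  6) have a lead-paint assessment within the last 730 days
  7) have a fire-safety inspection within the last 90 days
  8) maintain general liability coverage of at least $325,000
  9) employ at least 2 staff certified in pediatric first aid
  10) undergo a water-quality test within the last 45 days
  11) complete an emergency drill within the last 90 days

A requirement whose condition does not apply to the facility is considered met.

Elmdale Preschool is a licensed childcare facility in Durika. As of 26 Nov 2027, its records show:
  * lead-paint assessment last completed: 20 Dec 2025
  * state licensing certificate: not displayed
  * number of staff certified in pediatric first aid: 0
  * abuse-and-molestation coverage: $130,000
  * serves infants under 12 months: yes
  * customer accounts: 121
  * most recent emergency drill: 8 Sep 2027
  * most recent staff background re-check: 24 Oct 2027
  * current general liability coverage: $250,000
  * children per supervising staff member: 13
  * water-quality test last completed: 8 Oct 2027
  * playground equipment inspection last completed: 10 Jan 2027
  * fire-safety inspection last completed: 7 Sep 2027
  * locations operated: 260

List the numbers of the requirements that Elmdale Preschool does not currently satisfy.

1, 2, 3, 4, 8, 9, 10

1. state licensing certificate absent → not met
2. playground equipment inspection 320 days ago vs limit 270 → not met
3. staff background re-check 33 days ago vs limit 30 → not met
4. condition 'serves infants under 12 months' holds; children per supervising staff member 13 > 10 → not met
5. abuse-and-molestation coverage $130,000 ≥ $125,000 → met
6. lead-paint assessment 706 days ago vs limit 730 → met
7. fire-safety inspection 80 days ago vs limit 90 → met
8. general liability coverage $250,000 < $325,000 → not met
9. staff certified in pediatric first aid 0 < 2 → not met
10. water-quality test 49 days ago vs limit 45 → not met
11. emergency drill 79 days ago vs limit 90 → met
Not met: 1, 2, 3, 4, 8, 9, 10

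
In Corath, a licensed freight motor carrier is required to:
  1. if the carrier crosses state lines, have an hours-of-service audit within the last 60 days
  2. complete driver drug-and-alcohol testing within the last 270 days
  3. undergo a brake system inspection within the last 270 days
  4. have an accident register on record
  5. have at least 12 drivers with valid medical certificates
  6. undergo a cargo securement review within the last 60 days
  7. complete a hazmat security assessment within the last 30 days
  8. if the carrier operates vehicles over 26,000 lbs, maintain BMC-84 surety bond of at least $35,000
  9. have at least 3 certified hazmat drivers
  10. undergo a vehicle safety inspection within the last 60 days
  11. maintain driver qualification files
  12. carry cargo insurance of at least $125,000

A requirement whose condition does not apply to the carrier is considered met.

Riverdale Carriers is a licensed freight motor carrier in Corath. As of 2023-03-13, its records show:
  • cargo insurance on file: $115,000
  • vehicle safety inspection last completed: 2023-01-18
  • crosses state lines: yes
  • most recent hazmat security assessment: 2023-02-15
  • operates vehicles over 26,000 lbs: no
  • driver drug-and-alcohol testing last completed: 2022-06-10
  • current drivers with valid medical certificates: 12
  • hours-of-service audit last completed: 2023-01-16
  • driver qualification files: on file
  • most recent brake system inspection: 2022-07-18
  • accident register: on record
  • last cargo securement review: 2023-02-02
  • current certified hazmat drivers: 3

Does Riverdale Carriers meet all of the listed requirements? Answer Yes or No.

1. condition 'crosses state lines' holds; hours-of-service audit 56 days ago vs limit 60 → met
2. driver drug-and-alcohol testing 276 days ago vs limit 270 → not met
3. brake system inspection 238 days ago vs limit 270 → met
4. accident register present → met
5. drivers with valid medical certificates 12 ≥ 12 → met
6. cargo securement review 39 days ago vs limit 60 → met
7. hazmat security assessment 26 days ago vs limit 30 → met
8. condition 'operates vehicles over 26,000 lbs' does not hold → requirement n/a → met
9. certified hazmat drivers 3 ≥ 3 → met
10. vehicle safety inspection 54 days ago vs limit 60 → met
11. driver qualification files present → met
12. cargo insurance $115,000 < $125,000 → not met
Not met: 2, 12

No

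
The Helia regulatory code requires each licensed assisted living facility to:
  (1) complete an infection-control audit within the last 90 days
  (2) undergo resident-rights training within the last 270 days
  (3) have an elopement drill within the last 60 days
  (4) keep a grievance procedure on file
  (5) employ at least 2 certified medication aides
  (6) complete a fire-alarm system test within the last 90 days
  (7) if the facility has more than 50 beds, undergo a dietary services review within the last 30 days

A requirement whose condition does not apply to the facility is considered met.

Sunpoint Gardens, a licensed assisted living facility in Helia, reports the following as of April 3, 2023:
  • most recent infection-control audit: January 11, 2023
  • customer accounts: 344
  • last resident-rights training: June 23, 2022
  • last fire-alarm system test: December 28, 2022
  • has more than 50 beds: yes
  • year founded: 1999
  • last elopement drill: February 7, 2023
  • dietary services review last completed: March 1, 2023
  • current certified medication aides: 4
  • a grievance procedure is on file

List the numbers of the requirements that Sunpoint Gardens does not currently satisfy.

1. infection-control audit 82 days ago vs limit 90 → met
2. resident-rights training 284 days ago vs limit 270 → not met
3. elopement drill 55 days ago vs limit 60 → met
4. grievance procedure present → met
5. certified medication aides 4 ≥ 2 → met
6. fire-alarm system test 96 days ago vs limit 90 → not met
7. condition 'has more than 50 beds' holds; dietary services review 33 days ago vs limit 30 → not met
Not met: 2, 6, 7

2, 6, 7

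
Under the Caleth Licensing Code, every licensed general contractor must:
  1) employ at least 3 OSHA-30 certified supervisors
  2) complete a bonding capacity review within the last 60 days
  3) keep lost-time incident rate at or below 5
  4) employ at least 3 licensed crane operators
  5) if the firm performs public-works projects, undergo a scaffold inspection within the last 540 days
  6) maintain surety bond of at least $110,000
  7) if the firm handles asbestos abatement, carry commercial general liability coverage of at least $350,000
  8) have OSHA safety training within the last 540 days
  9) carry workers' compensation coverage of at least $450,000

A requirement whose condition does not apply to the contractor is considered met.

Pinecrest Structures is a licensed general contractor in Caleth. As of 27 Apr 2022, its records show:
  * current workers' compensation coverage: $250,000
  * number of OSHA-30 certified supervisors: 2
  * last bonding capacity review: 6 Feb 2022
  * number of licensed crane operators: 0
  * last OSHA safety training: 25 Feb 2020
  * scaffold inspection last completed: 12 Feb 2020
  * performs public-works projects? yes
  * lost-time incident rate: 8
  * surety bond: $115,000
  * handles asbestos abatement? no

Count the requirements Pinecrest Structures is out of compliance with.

7

1. OSHA-30 certified supervisors 2 < 3 → not met
2. bonding capacity review 80 days ago vs limit 60 → not met
3. lost-time incident rate 8 > 5 → not met
4. licensed crane operators 0 < 3 → not met
5. condition 'performs public-works projects' holds; scaffold inspection 805 days ago vs limit 540 → not met
6. surety bond $115,000 ≥ $110,000 → met
7. condition 'handles asbestos abatement' does not hold → requirement n/a → met
8. OSHA safety training 792 days ago vs limit 540 → not met
9. workers' compensation coverage $250,000 < $450,000 → not met
Not met: 7 of 9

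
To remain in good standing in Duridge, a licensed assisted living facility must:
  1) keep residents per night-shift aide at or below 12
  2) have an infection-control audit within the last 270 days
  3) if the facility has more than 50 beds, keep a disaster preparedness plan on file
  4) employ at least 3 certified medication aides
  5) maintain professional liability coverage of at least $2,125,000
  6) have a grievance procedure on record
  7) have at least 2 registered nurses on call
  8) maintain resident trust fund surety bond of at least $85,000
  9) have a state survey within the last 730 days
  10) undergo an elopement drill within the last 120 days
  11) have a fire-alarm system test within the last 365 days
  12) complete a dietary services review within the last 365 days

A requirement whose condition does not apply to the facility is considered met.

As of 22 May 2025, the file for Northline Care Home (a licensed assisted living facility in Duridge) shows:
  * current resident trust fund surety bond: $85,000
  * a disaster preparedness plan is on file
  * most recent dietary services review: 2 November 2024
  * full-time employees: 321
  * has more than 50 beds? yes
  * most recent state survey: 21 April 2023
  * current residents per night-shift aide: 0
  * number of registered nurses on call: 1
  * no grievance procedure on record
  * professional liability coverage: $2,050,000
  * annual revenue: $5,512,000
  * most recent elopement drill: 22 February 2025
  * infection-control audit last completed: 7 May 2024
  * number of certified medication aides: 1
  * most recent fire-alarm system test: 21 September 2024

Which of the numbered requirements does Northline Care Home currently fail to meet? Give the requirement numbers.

2, 4, 5, 6, 7, 9

1. residents per night-shift aide 0 ≤ 12 → met
2. infection-control audit 380 days ago vs limit 270 → not met
3. condition 'has more than 50 beds' holds; disaster preparedness plan present → met
4. certified medication aides 1 < 3 → not met
5. professional liability coverage $2,050,000 < $2,125,000 → not met
6. grievance procedure absent → not met
7. registered nurses on call 1 < 2 → not met
8. resident trust fund surety bond $85,000 ≥ $85,000 → met
9. state survey 762 days ago vs limit 730 → not met
10. elopement drill 89 days ago vs limit 120 → met
11. fire-alarm system test 243 days ago vs limit 365 → met
12. dietary services review 201 days ago vs limit 365 → met
Not met: 2, 4, 5, 6, 7, 9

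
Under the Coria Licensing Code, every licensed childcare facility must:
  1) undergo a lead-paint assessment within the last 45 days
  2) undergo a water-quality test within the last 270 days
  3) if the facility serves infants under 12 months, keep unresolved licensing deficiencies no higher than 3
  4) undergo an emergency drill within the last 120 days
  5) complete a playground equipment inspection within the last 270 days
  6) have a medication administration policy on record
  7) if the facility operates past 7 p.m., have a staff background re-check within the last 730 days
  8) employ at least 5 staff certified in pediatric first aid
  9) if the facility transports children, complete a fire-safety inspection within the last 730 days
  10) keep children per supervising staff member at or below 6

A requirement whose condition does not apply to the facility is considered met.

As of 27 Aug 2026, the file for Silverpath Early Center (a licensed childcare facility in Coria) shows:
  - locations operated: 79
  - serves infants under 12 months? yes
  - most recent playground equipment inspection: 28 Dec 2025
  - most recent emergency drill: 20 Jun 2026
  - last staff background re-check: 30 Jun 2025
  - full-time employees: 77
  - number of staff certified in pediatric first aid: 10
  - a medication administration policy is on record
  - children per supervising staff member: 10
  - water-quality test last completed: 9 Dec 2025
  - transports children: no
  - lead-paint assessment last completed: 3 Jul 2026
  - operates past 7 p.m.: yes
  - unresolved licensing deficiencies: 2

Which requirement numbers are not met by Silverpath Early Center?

1. lead-paint assessment 55 days ago vs limit 45 → not met
2. water-quality test 261 days ago vs limit 270 → met
3. condition 'serves infants under 12 months' holds; unresolved licensing deficiencies 2 ≤ 3 → met
4. emergency drill 68 days ago vs limit 120 → met
5. playground equipment inspection 242 days ago vs limit 270 → met
6. medication administration policy present → met
7. condition 'operates past 7 p.m.' holds; staff background re-check 423 days ago vs limit 730 → met
8. staff certified in pediatric first aid 10 ≥ 5 → met
9. condition 'transports children' does not hold → requirement n/a → met
10. children per supervising staff member 10 > 6 → not met
Not met: 1, 10

1, 10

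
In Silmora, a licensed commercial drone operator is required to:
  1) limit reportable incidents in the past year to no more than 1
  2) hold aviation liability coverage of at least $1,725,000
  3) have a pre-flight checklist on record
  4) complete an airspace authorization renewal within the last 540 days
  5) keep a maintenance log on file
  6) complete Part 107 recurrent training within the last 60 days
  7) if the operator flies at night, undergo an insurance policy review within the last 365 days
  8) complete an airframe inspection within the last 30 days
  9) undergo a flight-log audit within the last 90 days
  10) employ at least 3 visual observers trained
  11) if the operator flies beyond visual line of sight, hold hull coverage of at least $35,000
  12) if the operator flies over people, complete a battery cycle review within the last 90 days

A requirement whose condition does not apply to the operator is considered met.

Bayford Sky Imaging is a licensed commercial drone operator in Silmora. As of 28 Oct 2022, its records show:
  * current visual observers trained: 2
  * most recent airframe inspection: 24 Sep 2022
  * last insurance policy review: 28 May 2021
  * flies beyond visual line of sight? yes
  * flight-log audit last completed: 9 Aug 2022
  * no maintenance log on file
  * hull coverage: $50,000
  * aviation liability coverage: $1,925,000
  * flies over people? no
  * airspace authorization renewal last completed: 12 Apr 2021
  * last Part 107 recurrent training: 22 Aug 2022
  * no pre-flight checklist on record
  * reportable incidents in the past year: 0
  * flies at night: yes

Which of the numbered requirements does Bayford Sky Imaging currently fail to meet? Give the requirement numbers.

1. reportable incidents in the past year 0 ≤ 1 → met
2. aviation liability coverage $1,925,000 ≥ $1,725,000 → met
3. pre-flight checklist absent → not met
4. airspace authorization renewal 564 days ago vs limit 540 → not met
5. maintenance log absent → not met
6. Part 107 recurrent training 67 days ago vs limit 60 → not met
7. condition 'flies at night' holds; insurance policy review 518 days ago vs limit 365 → not met
8. airframe inspection 34 days ago vs limit 30 → not met
9. flight-log audit 80 days ago vs limit 90 → met
10. visual observers trained 2 < 3 → not met
11. condition 'flies beyond visual line of sight' holds; hull coverage $50,000 ≥ $35,000 → met
12. condition 'flies over people' does not hold → requirement n/a → met
Not met: 3, 4, 5, 6, 7, 8, 10

3, 4, 5, 6, 7, 8, 10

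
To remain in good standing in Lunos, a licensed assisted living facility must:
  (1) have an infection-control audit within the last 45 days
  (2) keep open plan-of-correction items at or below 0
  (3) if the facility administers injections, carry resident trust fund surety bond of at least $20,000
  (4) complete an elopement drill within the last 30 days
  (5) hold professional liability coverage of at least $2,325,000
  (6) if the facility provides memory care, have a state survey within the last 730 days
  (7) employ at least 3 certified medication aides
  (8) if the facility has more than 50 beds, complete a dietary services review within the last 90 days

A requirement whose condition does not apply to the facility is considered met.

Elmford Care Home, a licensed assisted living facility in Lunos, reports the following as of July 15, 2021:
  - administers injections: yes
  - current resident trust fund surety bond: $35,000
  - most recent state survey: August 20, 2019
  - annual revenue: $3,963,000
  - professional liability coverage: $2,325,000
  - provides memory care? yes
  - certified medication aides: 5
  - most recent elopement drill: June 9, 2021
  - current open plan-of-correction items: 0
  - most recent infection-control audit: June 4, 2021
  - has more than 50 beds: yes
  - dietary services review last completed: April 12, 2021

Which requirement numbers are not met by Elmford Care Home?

1. infection-control audit 41 days ago vs limit 45 → met
2. open plan-of-correction items 0 ≤ 0 → met
3. condition 'administers injections' holds; resident trust fund surety bond $35,000 ≥ $20,000 → met
4. elopement drill 36 days ago vs limit 30 → not met
5. professional liability coverage $2,325,000 ≥ $2,325,000 → met
6. condition 'provides memory care' holds; state survey 695 days ago vs limit 730 → met
7. certified medication aides 5 ≥ 3 → met
8. condition 'has more than 50 beds' holds; dietary services review 94 days ago vs limit 90 → not met
Not met: 4, 8

4, 8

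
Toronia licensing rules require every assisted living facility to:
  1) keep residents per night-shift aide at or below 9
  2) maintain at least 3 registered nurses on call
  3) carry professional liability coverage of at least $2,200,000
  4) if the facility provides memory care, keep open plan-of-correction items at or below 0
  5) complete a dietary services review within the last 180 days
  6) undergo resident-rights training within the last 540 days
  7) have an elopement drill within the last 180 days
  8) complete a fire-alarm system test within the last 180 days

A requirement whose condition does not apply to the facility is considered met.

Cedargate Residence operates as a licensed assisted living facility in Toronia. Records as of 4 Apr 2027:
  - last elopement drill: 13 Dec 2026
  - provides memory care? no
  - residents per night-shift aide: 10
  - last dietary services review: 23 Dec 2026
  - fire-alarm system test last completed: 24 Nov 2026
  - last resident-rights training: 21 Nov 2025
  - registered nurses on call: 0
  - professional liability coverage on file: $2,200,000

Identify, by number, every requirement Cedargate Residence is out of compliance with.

1, 2

1. residents per night-shift aide 10 > 9 → not met
2. registered nurses on call 0 < 3 → not met
3. professional liability coverage $2,200,000 ≥ $2,200,000 → met
4. condition 'provides memory care' does not hold → requirement n/a → met
5. dietary services review 102 days ago vs limit 180 → met
6. resident-rights training 499 days ago vs limit 540 → met
7. elopement drill 112 days ago vs limit 180 → met
8. fire-alarm system test 131 days ago vs limit 180 → met
Not met: 1, 2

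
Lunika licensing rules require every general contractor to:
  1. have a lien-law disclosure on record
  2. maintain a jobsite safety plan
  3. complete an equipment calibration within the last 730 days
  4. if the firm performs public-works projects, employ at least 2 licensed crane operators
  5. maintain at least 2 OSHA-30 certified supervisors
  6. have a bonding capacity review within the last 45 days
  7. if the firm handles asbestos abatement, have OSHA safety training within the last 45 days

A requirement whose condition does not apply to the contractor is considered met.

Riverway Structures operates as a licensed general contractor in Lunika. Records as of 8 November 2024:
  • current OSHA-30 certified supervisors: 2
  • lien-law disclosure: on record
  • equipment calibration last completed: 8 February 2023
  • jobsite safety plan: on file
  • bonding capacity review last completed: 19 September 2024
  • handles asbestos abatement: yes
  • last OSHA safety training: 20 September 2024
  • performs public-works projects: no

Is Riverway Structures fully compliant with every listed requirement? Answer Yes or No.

No

1. lien-law disclosure present → met
2. jobsite safety plan present → met
3. equipment calibration 639 days ago vs limit 730 → met
4. condition 'performs public-works projects' does not hold → requirement n/a → met
5. OSHA-30 certified supervisors 2 ≥ 2 → met
6. bonding capacity review 50 days ago vs limit 45 → not met
7. condition 'handles asbestos abatement' holds; OSHA safety training 49 days ago vs limit 45 → not met
Not met: 6, 7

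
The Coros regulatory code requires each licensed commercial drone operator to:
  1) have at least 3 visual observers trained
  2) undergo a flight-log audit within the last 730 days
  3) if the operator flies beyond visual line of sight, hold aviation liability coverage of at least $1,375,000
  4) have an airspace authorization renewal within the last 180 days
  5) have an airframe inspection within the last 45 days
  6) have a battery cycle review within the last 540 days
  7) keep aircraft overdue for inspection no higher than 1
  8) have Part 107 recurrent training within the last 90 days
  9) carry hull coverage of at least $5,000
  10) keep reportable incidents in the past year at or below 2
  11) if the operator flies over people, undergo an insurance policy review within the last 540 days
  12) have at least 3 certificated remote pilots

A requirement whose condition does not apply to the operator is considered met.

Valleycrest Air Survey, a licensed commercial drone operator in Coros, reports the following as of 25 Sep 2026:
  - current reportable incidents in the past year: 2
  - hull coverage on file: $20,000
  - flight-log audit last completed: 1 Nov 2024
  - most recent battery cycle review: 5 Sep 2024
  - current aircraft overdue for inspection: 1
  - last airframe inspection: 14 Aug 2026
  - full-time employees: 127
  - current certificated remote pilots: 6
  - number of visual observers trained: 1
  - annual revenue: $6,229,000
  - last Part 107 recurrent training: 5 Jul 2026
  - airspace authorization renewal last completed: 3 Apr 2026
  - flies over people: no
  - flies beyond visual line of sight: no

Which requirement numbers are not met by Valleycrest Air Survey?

1, 6

1. visual observers trained 1 < 3 → not met
2. flight-log audit 693 days ago vs limit 730 → met
3. condition 'flies beyond visual line of sight' does not hold → requirement n/a → met
4. airspace authorization renewal 175 days ago vs limit 180 → met
5. airframe inspection 42 days ago vs limit 45 → met
6. battery cycle review 750 days ago vs limit 540 → not met
7. aircraft overdue for inspection 1 ≤ 1 → met
8. Part 107 recurrent training 82 days ago vs limit 90 → met
9. hull coverage $20,000 ≥ $5,000 → met
10. reportable incidents in the past year 2 ≤ 2 → met
11. condition 'flies over people' does not hold → requirement n/a → met
12. certificated remote pilots 6 ≥ 3 → met
Not met: 1, 6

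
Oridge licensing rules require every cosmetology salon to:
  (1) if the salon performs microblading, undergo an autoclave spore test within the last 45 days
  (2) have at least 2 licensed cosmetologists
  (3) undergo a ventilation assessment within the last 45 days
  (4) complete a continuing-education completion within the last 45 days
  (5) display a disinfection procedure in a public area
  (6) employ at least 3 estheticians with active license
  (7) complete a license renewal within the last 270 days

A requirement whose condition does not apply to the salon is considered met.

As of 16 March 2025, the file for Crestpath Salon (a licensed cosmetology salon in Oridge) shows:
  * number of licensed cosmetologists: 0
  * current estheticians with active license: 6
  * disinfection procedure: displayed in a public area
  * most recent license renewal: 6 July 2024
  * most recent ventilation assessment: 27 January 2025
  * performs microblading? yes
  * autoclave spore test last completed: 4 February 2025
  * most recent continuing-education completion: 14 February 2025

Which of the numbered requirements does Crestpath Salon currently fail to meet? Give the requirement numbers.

2, 3

1. condition 'performs microblading' holds; autoclave spore test 40 days ago vs limit 45 → met
2. licensed cosmetologists 0 < 2 → not met
3. ventilation assessment 48 days ago vs limit 45 → not met
4. continuing-education completion 30 days ago vs limit 45 → met
5. disinfection procedure present → met
6. estheticians with active license 6 ≥ 3 → met
7. license renewal 253 days ago vs limit 270 → met
Not met: 2, 3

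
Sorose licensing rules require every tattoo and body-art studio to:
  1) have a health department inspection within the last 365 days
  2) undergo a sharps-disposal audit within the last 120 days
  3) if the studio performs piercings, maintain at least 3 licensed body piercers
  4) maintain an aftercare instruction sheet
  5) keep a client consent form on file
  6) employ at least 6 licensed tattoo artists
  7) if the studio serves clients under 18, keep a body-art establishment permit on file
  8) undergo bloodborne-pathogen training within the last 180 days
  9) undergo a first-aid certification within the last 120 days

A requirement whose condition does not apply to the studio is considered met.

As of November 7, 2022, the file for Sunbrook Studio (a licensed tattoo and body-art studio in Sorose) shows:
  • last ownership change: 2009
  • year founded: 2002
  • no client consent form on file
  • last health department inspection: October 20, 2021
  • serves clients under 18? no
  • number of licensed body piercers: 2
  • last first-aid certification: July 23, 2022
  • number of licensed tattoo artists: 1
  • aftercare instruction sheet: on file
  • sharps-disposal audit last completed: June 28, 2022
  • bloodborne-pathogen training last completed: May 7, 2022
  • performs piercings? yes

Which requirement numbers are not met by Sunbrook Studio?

1. health department inspection 383 days ago vs limit 365 → not met
2. sharps-disposal audit 132 days ago vs limit 120 → not met
3. condition 'performs piercings' holds; licensed body piercers 2 < 3 → not met
4. aftercare instruction sheet present → met
5. client consent form absent → not met
6. licensed tattoo artists 1 < 6 → not met
7. condition 'serves clients under 18' does not hold → requirement n/a → met
8. bloodborne-pathogen training 184 days ago vs limit 180 → not met
9. first-aid certification 107 days ago vs limit 120 → met
Not met: 1, 2, 3, 5, 6, 8

1, 2, 3, 5, 6, 8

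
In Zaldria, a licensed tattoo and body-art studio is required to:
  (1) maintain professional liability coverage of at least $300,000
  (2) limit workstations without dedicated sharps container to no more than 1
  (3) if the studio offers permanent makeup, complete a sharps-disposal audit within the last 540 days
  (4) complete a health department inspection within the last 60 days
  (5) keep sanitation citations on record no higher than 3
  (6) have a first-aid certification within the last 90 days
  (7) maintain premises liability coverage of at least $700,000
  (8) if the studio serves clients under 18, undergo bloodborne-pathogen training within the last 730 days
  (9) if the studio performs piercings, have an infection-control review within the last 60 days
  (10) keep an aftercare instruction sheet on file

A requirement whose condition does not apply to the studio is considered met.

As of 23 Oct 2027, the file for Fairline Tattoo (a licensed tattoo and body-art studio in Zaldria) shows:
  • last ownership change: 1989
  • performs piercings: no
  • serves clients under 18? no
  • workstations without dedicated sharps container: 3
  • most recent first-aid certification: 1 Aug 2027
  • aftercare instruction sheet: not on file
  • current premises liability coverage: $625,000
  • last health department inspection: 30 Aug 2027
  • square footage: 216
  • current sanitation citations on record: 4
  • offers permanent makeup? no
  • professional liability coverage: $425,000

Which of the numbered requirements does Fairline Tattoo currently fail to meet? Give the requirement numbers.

2, 5, 7, 10

1. professional liability coverage $425,000 ≥ $300,000 → met
2. workstations without dedicated sharps container 3 > 1 → not met
3. condition 'offers permanent makeup' does not hold → requirement n/a → met
4. health department inspection 54 days ago vs limit 60 → met
5. sanitation citations on record 4 > 3 → not met
6. first-aid certification 83 days ago vs limit 90 → met
7. premises liability coverage $625,000 < $700,000 → not met
8. condition 'serves clients under 18' does not hold → requirement n/a → met
9. condition 'performs piercings' does not hold → requirement n/a → met
10. aftercare instruction sheet absent → not met
Not met: 2, 5, 7, 10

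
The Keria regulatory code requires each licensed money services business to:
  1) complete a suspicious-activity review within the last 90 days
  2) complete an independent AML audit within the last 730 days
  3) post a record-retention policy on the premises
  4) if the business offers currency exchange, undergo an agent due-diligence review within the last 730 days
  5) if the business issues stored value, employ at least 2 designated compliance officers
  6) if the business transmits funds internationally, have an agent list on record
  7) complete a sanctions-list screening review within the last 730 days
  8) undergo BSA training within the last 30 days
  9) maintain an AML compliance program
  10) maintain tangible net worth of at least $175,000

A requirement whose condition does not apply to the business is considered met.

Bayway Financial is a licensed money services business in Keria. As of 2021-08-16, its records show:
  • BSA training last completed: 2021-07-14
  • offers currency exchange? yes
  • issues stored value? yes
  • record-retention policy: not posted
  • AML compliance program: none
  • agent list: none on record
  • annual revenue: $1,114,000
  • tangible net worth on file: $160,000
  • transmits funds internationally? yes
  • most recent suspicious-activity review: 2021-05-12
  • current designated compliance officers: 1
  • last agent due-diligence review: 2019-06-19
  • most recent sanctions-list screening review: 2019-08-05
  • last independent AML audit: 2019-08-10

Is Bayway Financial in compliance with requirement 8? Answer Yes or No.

No

8. BSA training 33 days ago vs limit 30 → not met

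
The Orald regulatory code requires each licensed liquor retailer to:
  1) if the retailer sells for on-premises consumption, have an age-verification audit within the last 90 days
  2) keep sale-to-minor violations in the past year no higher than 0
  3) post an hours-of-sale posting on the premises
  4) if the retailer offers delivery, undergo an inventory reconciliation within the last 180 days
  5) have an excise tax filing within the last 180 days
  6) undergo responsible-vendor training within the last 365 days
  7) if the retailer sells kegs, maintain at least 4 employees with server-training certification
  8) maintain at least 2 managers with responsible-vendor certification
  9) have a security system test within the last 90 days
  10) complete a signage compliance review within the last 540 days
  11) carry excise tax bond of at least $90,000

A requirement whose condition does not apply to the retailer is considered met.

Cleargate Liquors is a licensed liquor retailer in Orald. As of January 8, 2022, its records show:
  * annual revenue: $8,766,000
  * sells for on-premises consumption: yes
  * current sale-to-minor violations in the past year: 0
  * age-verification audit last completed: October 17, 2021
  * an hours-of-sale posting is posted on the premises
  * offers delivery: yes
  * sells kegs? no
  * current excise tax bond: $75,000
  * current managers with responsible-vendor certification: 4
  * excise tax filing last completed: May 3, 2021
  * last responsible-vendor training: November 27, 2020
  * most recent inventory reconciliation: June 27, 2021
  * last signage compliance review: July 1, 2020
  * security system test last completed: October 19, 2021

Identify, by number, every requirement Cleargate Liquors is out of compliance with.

4, 5, 6, 10, 11

1. condition 'sells for on-premises consumption' holds; age-verification audit 83 days ago vs limit 90 → met
2. sale-to-minor violations in the past year 0 ≤ 0 → met
3. hours-of-sale posting present → met
4. condition 'offers delivery' holds; inventory reconciliation 195 days ago vs limit 180 → not met
5. excise tax filing 250 days ago vs limit 180 → not met
6. responsible-vendor training 407 days ago vs limit 365 → not met
7. condition 'sells kegs' does not hold → requirement n/a → met
8. managers with responsible-vendor certification 4 ≥ 2 → met
9. security system test 81 days ago vs limit 90 → met
10. signage compliance review 556 days ago vs limit 540 → not met
11. excise tax bond $75,000 < $90,000 → not met
Not met: 4, 5, 6, 10, 11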